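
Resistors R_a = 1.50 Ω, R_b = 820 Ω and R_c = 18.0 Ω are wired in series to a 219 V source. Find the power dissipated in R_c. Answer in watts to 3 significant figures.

Since the resistors are in series they all carry the loop current I = V/R_total; the power in any one is I²R.
R_total = 1.50 + 820 + 18.0 = 839.5 Ω
I = V / R_total = 219 / 839.5 = 0.2609 A
P_R_c = I² × R_c = (0.2609)² × 18.0 = 1.225 W

1.22 W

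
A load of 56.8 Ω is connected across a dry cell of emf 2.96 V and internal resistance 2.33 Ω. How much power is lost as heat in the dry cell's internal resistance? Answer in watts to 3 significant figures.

0.00584 W

The internal resistance carries the same current as the load; P_int = I²r.
I = ε / (r + R) = 2.96 / (2.33 + 56.8) = 0.05006 A
P_int = I² r = (0.05006)² × 2.33 = 0.005839 W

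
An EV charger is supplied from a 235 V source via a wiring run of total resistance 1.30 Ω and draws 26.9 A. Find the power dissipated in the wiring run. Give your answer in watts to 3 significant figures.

The wiring run and load are in series, so the same current flows in both; the loss is I²R_line.
The wiring run carries the full 26.9 A.
P_line = I² R_line = (26.90)² × 1.30 = 940.7 W

941 W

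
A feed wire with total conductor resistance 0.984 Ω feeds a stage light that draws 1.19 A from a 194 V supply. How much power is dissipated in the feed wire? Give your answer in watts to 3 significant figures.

1.39 W

Only the current and the line resistance are needed for the I²R loss.
The feed wire carries the full 1.19 A.
P_line = I² R_line = (1.190)² × 0.984 = 1.393 W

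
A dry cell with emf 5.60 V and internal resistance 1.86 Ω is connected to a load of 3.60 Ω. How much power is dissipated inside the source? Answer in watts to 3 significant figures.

1.96 W

Internal loss is I²r, with I set by the total series resistance r+R.
I = ε / (r + R) = 5.60 / (1.86 + 3.60) = 1.026 A
P_int = I² r = (1.026)² × 1.86 = 1.957 W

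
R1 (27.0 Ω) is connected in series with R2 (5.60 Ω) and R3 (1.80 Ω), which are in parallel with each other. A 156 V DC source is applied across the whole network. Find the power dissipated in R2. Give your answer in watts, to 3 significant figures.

10.0 W

First combine the parallel branches into one equivalent R_p, then R1 + R_p is a series pair.
R_p = (5.60×1.80)/(5.60+1.80) = 1.362 Ω
R_total = 27.0 + 1.362 = 28.36 Ω
I = V / R_total = 156 / 28.36 = 5.500 A
Voltage across the parallel pair: V_p = I × R_p = 5.500 × 1.362 = 7.492 V
R2 is across V_p, so use P = V²/R for that branch.
P_R2 = (7.492)² / 5.60 = 10.02 W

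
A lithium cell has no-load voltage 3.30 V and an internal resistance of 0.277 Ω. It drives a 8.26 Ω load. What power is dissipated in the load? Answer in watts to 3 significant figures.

With r and R in series, I = ε/(r+R); the load dissipates I²R.
I = ε / (r + R) = 3.30 / (0.277 + 8.26) = 0.3866 A
P_load = I² R = (0.3866)² × 8.26 = 1.234 W

1.23 W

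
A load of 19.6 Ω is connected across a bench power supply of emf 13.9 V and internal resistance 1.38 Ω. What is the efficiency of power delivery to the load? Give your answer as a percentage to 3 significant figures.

93.4 %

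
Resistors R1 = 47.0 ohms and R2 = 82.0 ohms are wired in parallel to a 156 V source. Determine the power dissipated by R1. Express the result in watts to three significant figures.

Each parallel branch sees the full supply voltage, so P = V²/R applies directly to the target branch.
P_R1 = V² / R1 = (156)² / 47.0 Ω = 517.8 W

518 W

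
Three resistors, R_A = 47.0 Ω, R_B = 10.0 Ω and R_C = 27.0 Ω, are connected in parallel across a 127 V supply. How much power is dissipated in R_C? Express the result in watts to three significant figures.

R_C sits directly across the source, so P = V²/R with V = 127 V.
P_R_C = V² / R_C = (127)² / 27.0 Ω = 597.4 W

597 W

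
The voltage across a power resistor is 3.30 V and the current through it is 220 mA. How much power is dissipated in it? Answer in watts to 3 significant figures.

0.726 W

Since both terminal voltage and current are stated, P = V I gives the power in one step.
P = 3.30 V × 0.2200 A = 0.7260 W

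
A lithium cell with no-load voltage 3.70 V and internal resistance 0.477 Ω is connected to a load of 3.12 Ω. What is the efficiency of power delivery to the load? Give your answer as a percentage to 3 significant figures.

η = P_load/(P_load+P_int) = I²R/(I²R+I²r) = R/(R+r) — the I² cancels for series elements.
η = R / (R + r) = 3.12 / (3.12 + 0.477) = 0.8674

86.7 %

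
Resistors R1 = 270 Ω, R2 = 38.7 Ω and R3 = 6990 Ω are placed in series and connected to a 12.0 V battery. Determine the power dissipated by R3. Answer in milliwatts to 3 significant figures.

18.9 mW

The current is common to all series resistors; compute it, then apply P = I²R for the target.
R_total = 270 + 38.7 + 6990 = 7299 Ω
I = V / R_total = 12.0 / 7299 = 0.001644 A
P_R3 = I² × R3 = (0.001644)² × 6990 = 0.01890 W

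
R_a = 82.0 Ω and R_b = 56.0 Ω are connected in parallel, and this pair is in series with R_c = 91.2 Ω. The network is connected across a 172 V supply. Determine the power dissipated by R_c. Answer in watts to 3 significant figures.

First find R_p for the parallel pair, then treat R_p + R_c as a series loop.
R_p = (82.0×56.0)/(82.0+56.0) = 33.28 Ω
R_total = R_p + 91.2 = 33.28 + 91.2 = 124.5 Ω
I = V / R_total = 172 / 124.5 = 1.382 A
All the supply current flows through R_c; use P = I²R_c.
P_R_c = (1.382)² × 91.2 = 174.1 W

174 W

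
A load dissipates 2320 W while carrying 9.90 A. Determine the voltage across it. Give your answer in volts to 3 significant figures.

234 V

Inverting the appropriate power form: V = P / I.
V = 2320 / 9.900 = 234.3 V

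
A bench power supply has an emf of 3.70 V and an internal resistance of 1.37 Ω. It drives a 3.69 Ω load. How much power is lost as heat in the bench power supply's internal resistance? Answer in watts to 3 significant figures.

r is in series with the load, so it carries the full circuit current — the loss in it is I²r.
I = ε / (r + R) = 3.70 / (1.37 + 3.69) = 0.7312 A
P_int = I² r = (0.7312)² × 1.37 = 0.7325 W

0.733 W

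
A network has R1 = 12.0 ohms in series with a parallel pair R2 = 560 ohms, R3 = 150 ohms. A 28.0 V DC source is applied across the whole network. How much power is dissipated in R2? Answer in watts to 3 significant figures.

Replace R2 and R3 with their parallel equivalent so the circuit becomes R1 in series with R_p.
R_p = (560×150)/(560+150) = 118.3 Ω
R_total = 12.0 + 118.3 = 130.3 Ω
I = V / R_total = 28.0 / 130.3 = 0.2149 A
Voltage across the parallel pair: V_p = I × R_p = 0.2149 × 118.3 = 25.42 V
With V_p across R2, its power is V_p²/R2.
P_R2 = (25.42)² / 560 = 1.154 W

1.15 W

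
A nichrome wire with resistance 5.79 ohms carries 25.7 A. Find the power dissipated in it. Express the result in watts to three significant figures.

3820 W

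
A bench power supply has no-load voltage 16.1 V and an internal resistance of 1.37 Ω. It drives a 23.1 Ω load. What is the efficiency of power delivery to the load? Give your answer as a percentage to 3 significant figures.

η = P_load/(P_load+P_int) = I²R/(I²R+I²r) = R/(R+r) — the I² cancels for series elements.
η = R / (R + r) = 23.1 / (23.1 + 1.37) = 0.9440

94.4 %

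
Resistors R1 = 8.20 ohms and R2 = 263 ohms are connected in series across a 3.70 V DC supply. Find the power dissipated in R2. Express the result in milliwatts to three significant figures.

49.0 mW

Series elements share the same current, so find I first, then use P = I²R.
R_total = 8.20 + 263 = 271.2 Ω
I = V / R_total = 3.70 / 271.2 = 0.01364 A
P_R2 = I² × R2 = (0.01364)² × 263 = 0.04895 W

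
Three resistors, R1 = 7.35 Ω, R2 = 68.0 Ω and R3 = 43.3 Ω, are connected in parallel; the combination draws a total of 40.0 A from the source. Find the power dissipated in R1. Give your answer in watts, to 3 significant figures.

7200 W

Only the total current is stated, so first find the parallel equivalent to get the voltage across the combination.
1/R_eq = 1/7.35 + 1/68.0 + 1/43.3 ⇒ R_eq = 5.752 Ω
V = I_total × R_eq = 40.00 × 5.752 = 230.1 V
P_R1 = V² / R1 = (230.1)² / 7.35 = 7202 W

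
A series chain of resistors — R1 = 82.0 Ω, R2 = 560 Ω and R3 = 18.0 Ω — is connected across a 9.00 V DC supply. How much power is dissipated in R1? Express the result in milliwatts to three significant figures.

In a series string the same current flows through every resistor — find that current, then P = I²R for the one we want.
R_total = 82.0 + 560 + 18.0 = 660.0 Ω
I = V / R_total = 9.00 / 660.0 = 0.01364 A
P_R1 = I² × R1 = (0.01364)² × 82.0 = 0.01525 W

15.2 mW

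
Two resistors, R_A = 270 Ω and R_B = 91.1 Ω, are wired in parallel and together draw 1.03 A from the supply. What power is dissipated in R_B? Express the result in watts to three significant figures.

The branches share the same voltage, but only the total current is given — find V from the equivalent resistance first.
1/R_eq = 1/270 + 1/91.1 ⇒ R_eq = 68.12 Ω
V = I_total × R_eq = 1.030 × 68.12 = 70.16 V
P_R_B = V² / R_B = (70.16)² / 91.1 = 54.03 W

54.0 W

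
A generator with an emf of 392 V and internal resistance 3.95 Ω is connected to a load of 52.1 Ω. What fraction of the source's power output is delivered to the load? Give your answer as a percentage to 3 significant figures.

93.0 %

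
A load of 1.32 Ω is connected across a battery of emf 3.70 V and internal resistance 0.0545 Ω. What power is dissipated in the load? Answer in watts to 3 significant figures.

9.57 W

Load and internal resistance form a series loop — compute the loop current, then the load power via I²R.
I = ε / (r + R) = 3.70 / (0.0545 + 1.32) = 2.692 A
P_load = I² R = (2.692)² × 1.32 = 9.565 W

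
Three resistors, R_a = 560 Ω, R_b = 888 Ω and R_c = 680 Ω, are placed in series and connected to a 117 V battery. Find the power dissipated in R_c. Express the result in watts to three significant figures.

2.06 W

Since the resistors are in series they all carry the loop current I = V/R_total; the power in any one is I²R.
R_total = 560 + 888 + 680 = 2128 Ω
I = V / R_total = 117 / 2128 = 0.05498 A
P_R_c = I² × R_c = (0.05498)² × 680 = 2.056 W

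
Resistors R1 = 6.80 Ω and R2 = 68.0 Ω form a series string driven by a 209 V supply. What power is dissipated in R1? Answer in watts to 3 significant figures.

Series elements share the same current, so find I first, then use P = I²R.
R_total = 6.80 + 68.0 = 74.80 Ω
I = V / R_total = 209 / 74.80 = 2.794 A
P_R1 = I² × R1 = (2.794)² × 6.80 = 53.09 W

53.1 W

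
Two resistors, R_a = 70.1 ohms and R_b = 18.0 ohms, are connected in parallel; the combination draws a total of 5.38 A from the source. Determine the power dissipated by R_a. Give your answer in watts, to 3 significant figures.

84.7 W

We need the common branch voltage; get it from I_total × R_eq, then P = V²/R for the branch.
1/R_eq = 1/70.1 + 1/18.0 ⇒ R_eq = 14.32 Ω
V = I_total × R_eq = 5.380 × 14.32 = 77.05 V
P_R_a = V² / R_a = (77.05)² / 70.1 = 84.70 W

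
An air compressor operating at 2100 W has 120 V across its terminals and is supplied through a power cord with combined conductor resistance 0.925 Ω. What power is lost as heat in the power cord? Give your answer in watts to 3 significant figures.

283 W

The power cord and load are in series, so the same current flows in both; the loss is I²R_line.
I = P / V = 2100 / 120 = 17.50 A through the power cord.
P_line = I² R_line = (17.50)² × 0.925 = 283.3 W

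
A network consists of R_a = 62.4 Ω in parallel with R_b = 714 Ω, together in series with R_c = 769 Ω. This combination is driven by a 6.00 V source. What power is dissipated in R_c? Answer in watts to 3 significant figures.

First find R_p for the parallel pair, then treat R_p + R_c as a series loop.
R_p = (62.4×714)/(62.4+714) = 57.38 Ω
R_total = R_p + 769 = 57.38 + 769 = 826.4 Ω
I = V / R_total = 6.00 / 826.4 = 0.007261 A
R_c carries the full series current, so P = I²R.
P_R_c = (0.007261)² × 769 = 0.04054 W

0.0405 W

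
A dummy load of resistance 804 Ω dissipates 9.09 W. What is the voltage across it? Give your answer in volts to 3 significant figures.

85.5 V

The two known quantities fix the third via V = √(P R).
V = √(9.09 × 804) = 85.49 V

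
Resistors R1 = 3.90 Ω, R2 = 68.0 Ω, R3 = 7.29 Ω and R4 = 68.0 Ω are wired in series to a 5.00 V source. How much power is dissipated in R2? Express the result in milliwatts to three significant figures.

Series elements share the same current, so find I first, then use P = I²R.
R_total = 3.90 + 68.0 + 7.29 + 68.0 = 147.2 Ω
I = V / R_total = 5.00 / 147.2 = 0.03397 A
P_R2 = I² × R2 = (0.03397)² × 68.0 = 0.07847 W

78.5 mW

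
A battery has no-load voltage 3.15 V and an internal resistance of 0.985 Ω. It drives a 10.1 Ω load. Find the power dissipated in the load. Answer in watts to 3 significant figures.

Find the circuit current first, then P = I²R for the load (series elements share I).
I = ε / (r + R) = 3.15 / (0.985 + 10.1) = 0.2842 A
P_load = I² R = (0.2842)² × 10.1 = 0.8156 W

0.816 W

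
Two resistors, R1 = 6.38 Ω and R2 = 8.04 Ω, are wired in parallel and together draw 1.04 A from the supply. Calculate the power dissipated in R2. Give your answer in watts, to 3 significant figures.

Parallel branches share V, not I — compute V via R_eq, then use V²/R for the target branch.
1/R_eq = 1/6.38 + 1/8.04 ⇒ R_eq = 3.557 Ω
V = I_total × R_eq = 1.040 × 3.557 = 3.700 V
P_R2 = V² / R2 = (3.700)² / 8.04 = 1.702 W

1.70 W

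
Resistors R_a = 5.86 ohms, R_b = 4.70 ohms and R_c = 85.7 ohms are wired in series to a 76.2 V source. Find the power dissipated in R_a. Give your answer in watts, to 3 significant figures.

Since the resistors are in series they all carry the loop current I = V/R_total; the power in any one is I²R.
R_total = 5.86 + 4.70 + 85.7 = 96.26 Ω
I = V / R_total = 76.2 / 96.26 = 0.7916 A
P_R_a = I² × R_a = (0.7916)² × 5.86 = 3.672 W

3.67 W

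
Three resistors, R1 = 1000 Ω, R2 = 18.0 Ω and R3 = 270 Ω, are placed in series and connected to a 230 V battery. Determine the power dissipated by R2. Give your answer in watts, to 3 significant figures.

In a series string the same current flows through every resistor — find that current, then P = I²R for the one we want.
R_total = 1000 + 18.0 + 270 = 1288 Ω
I = V / R_total = 230 / 1288 = 0.1786 A
P_R2 = I² × R2 = (0.1786)² × 18.0 = 0.5740 W

0.574 W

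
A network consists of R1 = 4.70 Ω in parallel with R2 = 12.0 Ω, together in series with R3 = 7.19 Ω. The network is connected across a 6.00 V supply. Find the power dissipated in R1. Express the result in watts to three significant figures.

First find R_p for the parallel pair, then treat R_p + R3 as a series loop.
R_p = (4.70×12.0)/(4.70+12.0) = 3.377 Ω
R_total = R_p + 7.19 = 3.377 + 7.19 = 10.57 Ω
I = V / R_total = 6.00 / 10.57 = 0.5678 A
Voltage across the parallel pair: V_p = I × R_p = 0.5678 × 3.377 = 1.918 V
R1 sits across V_p; its power is V_p²/R.
P_R1 = (1.918)² / 4.70 = 0.7824 W

0.782 W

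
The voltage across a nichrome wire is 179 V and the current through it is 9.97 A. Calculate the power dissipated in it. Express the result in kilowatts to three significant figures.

Since both terminal voltage and current are stated, P = V I gives the power in one step.
P = 179 V × 9.970 A = 1785 W

1.78 kW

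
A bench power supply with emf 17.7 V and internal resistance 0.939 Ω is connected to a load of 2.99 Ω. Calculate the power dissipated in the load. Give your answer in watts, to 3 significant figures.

60.7 W

With r and R in series, I = ε/(r+R); the load dissipates I²R.
I = ε / (r + R) = 17.7 / (0.939 + 2.99) = 4.505 A
P_load = I² R = (4.505)² × 2.99 = 60.68 W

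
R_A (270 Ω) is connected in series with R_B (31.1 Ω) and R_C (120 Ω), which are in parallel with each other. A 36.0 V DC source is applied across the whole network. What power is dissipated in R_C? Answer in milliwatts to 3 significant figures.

75.9 mW

Replace R_B and R_C with their parallel equivalent so the circuit becomes R_A in series with R_p.
R_p = (31.1×120)/(31.1+120) = 24.70 Ω
R_total = 270 + 24.70 = 294.7 Ω
I = V / R_total = 36.0 / 294.7 = 0.1222 A
Voltage across the parallel pair: V_p = I × R_p = 0.1222 × 24.70 = 3.017 V
With V_p across R_C, its power is V_p²/R_C.
P_R_C = (3.017)² / 120 = 0.07586 W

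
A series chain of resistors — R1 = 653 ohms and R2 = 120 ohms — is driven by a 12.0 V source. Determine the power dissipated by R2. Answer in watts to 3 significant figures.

0.0289 W

In a series string the same current flows through every resistor — find that current, then P = I²R for the one we want.
R_total = 653 + 120 = 773.0 Ω
I = V / R_total = 12.0 / 773.0 = 0.01552 A
P_R2 = I² × R2 = (0.01552)² × 120 = 0.02892 W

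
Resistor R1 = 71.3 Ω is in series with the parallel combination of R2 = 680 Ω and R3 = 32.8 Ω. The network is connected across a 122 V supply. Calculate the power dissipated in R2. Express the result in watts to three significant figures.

Replace R2 and R3 with their parallel equivalent so the circuit becomes R1 in series with R_p.
R_p = (680×32.8)/(680+32.8) = 31.29 Ω
R_total = 71.3 + 31.29 = 102.6 Ω
I = V / R_total = 122 / 102.6 = 1.189 A
Voltage across the parallel pair: V_p = I × R_p = 1.189 × 31.29 = 37.21 V
R2 is across V_p, so use P = V²/R for that branch.
P_R2 = (37.21)² / 680 = 2.036 W

2.04 W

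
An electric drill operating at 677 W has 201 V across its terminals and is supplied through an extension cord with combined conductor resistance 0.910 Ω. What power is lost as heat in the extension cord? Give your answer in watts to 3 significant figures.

Only the current and the line resistance are needed for the I²R loss.
I = P / V = 677 / 201 = 3.368 A through the extension cord.
P_line = I² R_line = (3.368)² × 0.910 = 10.32 W

10.3 W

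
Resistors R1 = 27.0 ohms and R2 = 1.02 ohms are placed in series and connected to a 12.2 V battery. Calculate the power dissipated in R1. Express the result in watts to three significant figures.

5.12 W

The current is common to all series resistors; compute it, then apply P = I²R for the target.
R_total = 27.0 + 1.02 = 28.02 Ω
I = V / R_total = 12.2 / 28.02 = 0.4354 A
P_R1 = I² × R1 = (0.4354)² × 27.0 = 5.119 W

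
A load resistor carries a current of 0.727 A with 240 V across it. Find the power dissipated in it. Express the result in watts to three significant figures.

174 W

V and I are known directly — P = V I, no intermediate step needed.
P = 240 V × 0.7270 A = 174.5 W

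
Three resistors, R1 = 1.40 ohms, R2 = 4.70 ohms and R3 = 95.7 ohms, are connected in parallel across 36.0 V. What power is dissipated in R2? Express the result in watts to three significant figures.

Parallel branches share the same voltage; P = V²/R gives the branch power in one step.
P_R2 = V² / R2 = (36.0)² / 4.70 Ω = 275.7 W

276 W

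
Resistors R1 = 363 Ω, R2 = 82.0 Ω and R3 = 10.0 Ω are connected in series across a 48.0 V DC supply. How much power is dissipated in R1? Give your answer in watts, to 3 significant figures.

Every series element carries the same I. Get I from the total resistance, then P = I² × R1.
R_total = 363 + 82.0 + 10.0 = 455.0 Ω
I = V / R_total = 48.0 / 455.0 = 0.1055 A
P_R1 = I² × R1 = (0.1055)² × 363 = 4.040 W

4.04 W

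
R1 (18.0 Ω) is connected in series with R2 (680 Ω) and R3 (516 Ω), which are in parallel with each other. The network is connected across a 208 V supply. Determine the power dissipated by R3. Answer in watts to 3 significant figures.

74.4 W

Collapse R2‖R3 to a single equivalent, reducing the network to two series elements.
R_p = (680×516)/(680+516) = 293.4 Ω
R_total = 18.0 + 293.4 = 311.4 Ω
I = V / R_total = 208 / 311.4 = 0.6680 A
Voltage across the parallel pair: V_p = I × R_p = 0.6680 × 293.4 = 196.0 V
R3 is across V_p, so use P = V²/R for that branch.
P_R3 = (196.0)² / 516 = 74.43 W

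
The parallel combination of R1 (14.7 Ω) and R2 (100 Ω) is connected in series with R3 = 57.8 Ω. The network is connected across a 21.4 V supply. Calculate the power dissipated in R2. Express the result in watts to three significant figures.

0.151 W

Combine R1 and R2 into their parallel equivalent first, reducing the network to two series resistors.
R_p = (14.7×100)/(14.7+100) = 12.82 Ω
R_total = R_p + 57.8 = 12.82 + 57.8 = 70.62 Ω
I = V / R_total = 21.4 / 70.62 = 0.3030 A
Voltage across the parallel pair: V_p = I × R_p = 0.3030 × 12.82 = 3.884 V
R2 sits across V_p; its power is V_p²/R.
P_R2 = (3.884)² / 100 = 0.1508 W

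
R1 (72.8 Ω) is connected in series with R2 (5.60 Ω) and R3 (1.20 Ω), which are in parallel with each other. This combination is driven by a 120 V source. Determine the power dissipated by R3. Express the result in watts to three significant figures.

Collapse R2‖R3 to a single equivalent, reducing the network to two series elements.
R_p = (5.60×1.20)/(5.60+1.20) = 0.9882 Ω
R_total = 72.8 + 0.9882 = 73.79 Ω
I = V / R_total = 120 / 73.79 = 1.626 A
Voltage across the parallel pair: V_p = I × R_p = 1.626 × 0.9882 = 1.607 V
With V_p across R3, its power is V_p²/R3.
P_R3 = (1.607)² / 1.20 = 2.152 W

2.15 W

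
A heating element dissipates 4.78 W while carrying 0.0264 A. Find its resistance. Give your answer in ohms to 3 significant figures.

6860 Ω

Inverting the appropriate power form: R = P / I².
R = 4.78 / (0.02640)² = 6858 Ω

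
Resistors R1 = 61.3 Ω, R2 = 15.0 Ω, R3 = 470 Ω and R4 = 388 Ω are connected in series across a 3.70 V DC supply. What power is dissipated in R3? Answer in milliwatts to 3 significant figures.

7.37 mW

Series elements share the same current, so find I first, then use P = I²R.
R_total = 61.3 + 15.0 + 470 + 388 = 934.3 Ω
I = V / R_total = 3.70 / 934.3 = 0.003960 A
P_R3 = I² × R3 = (0.003960)² × 470 = 0.007371 W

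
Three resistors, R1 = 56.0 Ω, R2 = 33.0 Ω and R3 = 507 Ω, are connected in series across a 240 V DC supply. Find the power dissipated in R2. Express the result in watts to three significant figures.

The current is common to all series resistors; compute it, then apply P = I²R for the target.
R_total = 56.0 + 33.0 + 507 = 596.0 Ω
I = V / R_total = 240 / 596.0 = 0.4027 A
P_R2 = I² × R2 = (0.4027)² × 33.0 = 5.351 W

5.35 W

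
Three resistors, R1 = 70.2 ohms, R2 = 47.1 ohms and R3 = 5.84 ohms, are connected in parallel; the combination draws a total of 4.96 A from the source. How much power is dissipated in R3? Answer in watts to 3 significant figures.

We need the common branch voltage; get it from I_total × R_eq, then P = V²/R for the branch.
1/R_eq = 1/70.2 + 1/47.1 + 1/5.84 ⇒ R_eq = 4.838 Ω
V = I_total × R_eq = 4.960 × 4.838 = 24.00 V
P_R3 = V² / R3 = (24.00)² / 5.84 = 98.59 W

98.6 W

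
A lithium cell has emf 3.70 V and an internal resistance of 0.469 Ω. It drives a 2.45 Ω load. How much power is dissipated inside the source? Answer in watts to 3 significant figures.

The internal resistance carries the same current as the load; P_int = I²r.
I = ε / (r + R) = 3.70 / (0.469 + 2.45) = 1.268 A
P_int = I² r = (1.268)² × 0.469 = 0.7535 W

0.754 W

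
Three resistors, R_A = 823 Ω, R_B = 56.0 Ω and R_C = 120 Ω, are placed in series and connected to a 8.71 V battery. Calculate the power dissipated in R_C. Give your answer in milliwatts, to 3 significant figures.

9.12 mW

In a series string the same current flows through every resistor — find that current, then P = I²R for the one we want.
R_total = 823 + 56.0 + 120 = 999.0 Ω
I = V / R_total = 8.71 / 999.0 = 0.008719 A
P_R_C = I² × R_C = (0.008719)² × 120 = 0.009122 W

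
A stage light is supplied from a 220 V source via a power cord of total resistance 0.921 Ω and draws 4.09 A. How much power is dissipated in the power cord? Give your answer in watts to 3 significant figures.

The power cord and load are in series, so the same current flows in both; the loss is I²R_line.
The power cord carries the full 4.09 A.
P_line = I² R_line = (4.090)² × 0.921 = 15.41 W

15.4 W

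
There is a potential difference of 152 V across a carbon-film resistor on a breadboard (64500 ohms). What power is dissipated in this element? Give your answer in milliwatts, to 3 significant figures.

358 mW

V and R are stated; P = V²/R avoids computing the current.
P = (152 V)² / 64500 Ω = 0.3582 W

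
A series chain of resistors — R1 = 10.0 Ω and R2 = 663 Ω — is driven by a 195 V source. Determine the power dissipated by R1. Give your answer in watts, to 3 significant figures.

In a series string the same current flows through every resistor — find that current, then P = I²R for the one we want.
R_total = 10.0 + 663 = 673.0 Ω
I = V / R_total = 195 / 673.0 = 0.2897 A
P_R1 = I² × R1 = (0.2897)² × 10.0 = 0.8395 W

0.840 W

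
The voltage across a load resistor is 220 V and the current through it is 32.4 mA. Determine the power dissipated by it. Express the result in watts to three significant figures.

7.13 W

With V and I both given, power follows immediately from P = V I.
P = 220 V × 0.03240 A = 7.128 W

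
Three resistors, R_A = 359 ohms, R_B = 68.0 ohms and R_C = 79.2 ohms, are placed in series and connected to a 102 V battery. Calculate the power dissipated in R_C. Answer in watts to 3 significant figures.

Since the resistors are in series they all carry the loop current I = V/R_total; the power in any one is I²R.
R_total = 359 + 68.0 + 79.2 = 506.2 Ω
I = V / R_total = 102 / 506.2 = 0.2015 A
P_R_C = I² × R_C = (0.2015)² × 79.2 = 3.216 W

3.22 W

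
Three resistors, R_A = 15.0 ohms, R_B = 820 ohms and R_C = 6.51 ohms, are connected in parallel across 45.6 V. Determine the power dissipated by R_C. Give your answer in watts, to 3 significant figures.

Each parallel branch sees the full supply voltage, so P = V²/R applies directly to the target branch.
P_R_C = V² / R_C = (45.6)² / 6.51 Ω = 319.4 W

319 W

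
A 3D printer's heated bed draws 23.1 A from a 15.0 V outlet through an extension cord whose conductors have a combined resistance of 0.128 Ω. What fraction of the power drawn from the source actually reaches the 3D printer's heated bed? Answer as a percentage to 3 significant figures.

The extension cord carries the full 23.1 A.
P_line = I² R_line = (23.10)² × 0.128 = 68.30 W
P_source = V I = 15.0 × 23.10 = 346.5 W; P_load = 278.2 W
η = P_load / P_source = 278.2 / 346.5 = 0.8029

80.3 %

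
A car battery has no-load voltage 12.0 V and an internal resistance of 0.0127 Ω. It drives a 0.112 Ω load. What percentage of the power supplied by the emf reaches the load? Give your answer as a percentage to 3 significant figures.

89.8 %

Efficiency is P_load / P_total. With a series r and R sharing the same I, P = I²R for each, so η = R/(R+r).
η = R / (R + r) = 0.112 / (0.112 + 0.0127) = 0.8982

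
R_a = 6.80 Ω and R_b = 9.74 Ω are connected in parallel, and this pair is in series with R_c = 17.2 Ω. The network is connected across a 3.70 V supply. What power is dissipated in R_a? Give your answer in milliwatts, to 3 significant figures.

71.8 mW

Reduce the parallel combination to a single R_p; the circuit then becomes R_p in series with the remaining resistor.
R_p = (6.80×9.74)/(6.80+9.74) = 4.004 Ω
R_total = R_p + 17.2 = 4.004 + 17.2 = 21.20 Ω
I = V / R_total = 3.70 / 21.20 = 0.1745 A
Voltage across the parallel pair: V_p = I × R_p = 0.1745 × 4.004 = 0.6987 V
R_a has V_p across it, so P = V_p²/R_a.
P_R_a = (0.6987)² / 6.80 = 0.07180 W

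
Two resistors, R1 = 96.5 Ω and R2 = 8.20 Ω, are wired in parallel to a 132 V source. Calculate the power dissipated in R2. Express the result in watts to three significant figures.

The supply voltage appears across each parallel branch — just use P = V²/R2.
P_R2 = V² / R2 = (132)² / 8.20 Ω = 2125 W

2120 W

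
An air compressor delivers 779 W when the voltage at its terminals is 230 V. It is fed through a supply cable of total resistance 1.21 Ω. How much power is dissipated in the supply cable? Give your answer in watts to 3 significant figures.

13.9 W

The supply cable and load are in series, so the same current flows in both; the loss is I²R_line.
I = P / V = 779 / 230 = 3.387 A through the supply cable.
P_line = I² R_line = (3.387)² × 1.21 = 13.88 W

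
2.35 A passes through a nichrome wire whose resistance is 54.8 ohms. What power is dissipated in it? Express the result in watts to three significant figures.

303 W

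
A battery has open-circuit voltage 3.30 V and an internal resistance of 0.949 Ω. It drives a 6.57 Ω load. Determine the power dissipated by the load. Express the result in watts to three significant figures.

Load and internal resistance form a series loop — compute the loop current, then the load power via I²R.
I = ε / (r + R) = 3.30 / (0.949 + 6.57) = 0.4389 A
P_load = I² R = (0.4389)² × 6.57 = 1.266 W

1.27 W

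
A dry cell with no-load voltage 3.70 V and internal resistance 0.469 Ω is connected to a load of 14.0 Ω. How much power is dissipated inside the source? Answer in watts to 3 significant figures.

0.0307 W

The internal resistance carries the same current as the load; P_int = I²r.
I = ε / (r + R) = 3.70 / (0.469 + 14.0) = 0.2557 A
P_int = I² r = (0.2557)² × 0.469 = 0.03067 W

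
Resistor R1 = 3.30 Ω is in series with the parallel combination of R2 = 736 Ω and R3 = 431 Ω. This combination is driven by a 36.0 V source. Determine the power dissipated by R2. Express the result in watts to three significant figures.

Replace R2 and R3 with their parallel equivalent so the circuit becomes R1 in series with R_p.
R_p = (736×431)/(736+431) = 271.8 Ω
R_total = 3.30 + 271.8 = 275.1 Ω
I = V / R_total = 36.0 / 275.1 = 0.1309 A
Voltage across the parallel pair: V_p = I × R_p = 0.1309 × 271.8 = 35.57 V
R2 is across V_p, so use P = V²/R for that branch.
P_R2 = (35.57)² / 736 = 1.719 W

1.72 W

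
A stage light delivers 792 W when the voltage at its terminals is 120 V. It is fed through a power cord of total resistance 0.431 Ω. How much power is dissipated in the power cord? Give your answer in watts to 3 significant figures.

Line loss is just I²R for the cable — we know both I and R_line directly.
I = P / V = 792 / 120 = 6.600 A through the power cord.
P_line = I² R_line = (6.600)² × 0.431 = 18.77 W

18.8 W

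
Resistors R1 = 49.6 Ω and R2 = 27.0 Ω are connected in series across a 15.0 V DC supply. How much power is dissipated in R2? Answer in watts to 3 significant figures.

1.04 W

The current is common to all series resistors; compute it, then apply P = I²R for the target.
R_total = 49.6 + 27.0 = 76.60 Ω
I = V / R_total = 15.0 / 76.60 = 0.1958 A
P_R2 = I² × R2 = (0.1958)² × 27.0 = 1.035 W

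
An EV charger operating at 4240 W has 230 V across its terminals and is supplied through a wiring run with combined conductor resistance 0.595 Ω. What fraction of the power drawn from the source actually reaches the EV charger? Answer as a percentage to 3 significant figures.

I = P / V = 4240 / 230 = 18.43 A through the wiring run.
P_line = I² R_line = (18.43)² × 0.595 = 202.2 W
P_source = P_load + P_line = 4240 + 202.2 = 4442 W
η = P_load / P_source = 4240 / 4442 = 0.9545

95.4 %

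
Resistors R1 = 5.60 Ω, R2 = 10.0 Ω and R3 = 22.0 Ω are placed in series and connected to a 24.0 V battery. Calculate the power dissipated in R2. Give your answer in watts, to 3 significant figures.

Series elements share the same current, so find I first, then use P = I²R.
R_total = 5.60 + 10.0 + 22.0 = 37.60 Ω
I = V / R_total = 24.0 / 37.60 = 0.6383 A
P_R2 = I² × R2 = (0.6383)² × 10.0 = 4.074 W

4.07 W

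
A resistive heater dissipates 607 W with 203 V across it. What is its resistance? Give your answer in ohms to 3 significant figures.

67.9 Ω

Rearranging the power relation for the two known quantities gives R = V² / P.
R = (203)² / 607 = 67.89 Ω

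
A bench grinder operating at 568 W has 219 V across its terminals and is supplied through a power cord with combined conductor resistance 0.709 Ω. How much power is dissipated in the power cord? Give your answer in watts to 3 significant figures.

The power cord and load are in series, so the same current flows in both; the loss is I²R_line.
I = P / V = 568 / 219 = 2.594 A through the power cord.
P_line = I² R_line = (2.594)² × 0.709 = 4.769 W

4.77 W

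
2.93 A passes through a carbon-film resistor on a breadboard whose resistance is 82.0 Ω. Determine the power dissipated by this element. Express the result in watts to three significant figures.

With I and R stated, P = I²R applies in one step.
P = (2.930 A)² × 82.0 Ω = 704.0 W

704 W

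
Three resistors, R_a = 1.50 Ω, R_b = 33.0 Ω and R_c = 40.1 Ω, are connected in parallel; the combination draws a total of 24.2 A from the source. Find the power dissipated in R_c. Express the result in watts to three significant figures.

Parallel branches share V, not I — compute V via R_eq, then use V²/R for the target branch.
1/R_eq = 1/1.50 + 1/33.0 + 1/40.1 ⇒ R_eq = 1.385 Ω
V = I_total × R_eq = 24.20 × 1.385 = 33.52 V
P_R_c = V² / R_c = (33.52)² / 40.1 = 28.02 W

28.0 W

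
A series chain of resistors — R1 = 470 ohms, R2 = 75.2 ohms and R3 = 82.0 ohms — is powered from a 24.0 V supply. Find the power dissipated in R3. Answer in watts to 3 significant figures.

Since the resistors are in series they all carry the loop current I = V/R_total; the power in any one is I²R.
R_total = 470 + 75.2 + 82.0 = 627.2 Ω
I = V / R_total = 24.0 / 627.2 = 0.03827 A
P_R3 = I² × R3 = (0.03827)² × 82.0 = 0.1201 W

0.120 W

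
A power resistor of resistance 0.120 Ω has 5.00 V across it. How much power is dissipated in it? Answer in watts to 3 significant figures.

208 W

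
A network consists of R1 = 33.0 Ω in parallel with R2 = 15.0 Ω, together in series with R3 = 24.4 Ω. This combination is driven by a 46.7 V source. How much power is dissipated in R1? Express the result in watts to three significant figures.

5.83 W

First find R_p for the parallel pair, then treat R_p + R3 as a series loop.
R_p = (33.0×15.0)/(33.0+15.0) = 10.31 Ω
R_total = R_p + 24.4 = 10.31 + 24.4 = 34.71 Ω
I = V / R_total = 46.7 / 34.71 = 1.345 A
Voltage across the parallel pair: V_p = I × R_p = 1.345 × 10.31 = 13.87 V
R1 has V_p across it, so P = V_p²/R1.
P_R1 = (13.87)² / 33.0 = 5.833 W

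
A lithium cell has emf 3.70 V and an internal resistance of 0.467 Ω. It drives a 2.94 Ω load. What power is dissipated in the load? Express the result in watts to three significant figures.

Load and internal resistance form a series loop — compute the loop current, then the load power via I²R.
I = ε / (r + R) = 3.70 / (0.467 + 2.94) = 1.086 A
P_load = I² R = (1.086)² × 2.94 = 3.467 W

3.47 W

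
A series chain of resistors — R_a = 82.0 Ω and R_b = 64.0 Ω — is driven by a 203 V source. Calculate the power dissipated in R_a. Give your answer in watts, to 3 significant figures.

159 W

Since the resistors are in series they all carry the loop current I = V/R_total; the power in any one is I²R.
R_total = 82.0 + 64.0 = 146.0 Ω
I = V / R_total = 203 / 146.0 = 1.390 A
P_R_a = I² × R_a = (1.390)² × 82.0 = 158.5 W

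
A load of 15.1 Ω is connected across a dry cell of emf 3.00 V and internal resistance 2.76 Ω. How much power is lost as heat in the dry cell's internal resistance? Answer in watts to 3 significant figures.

r is in series with the load, so it carries the full circuit current — the loss in it is I²r.
I = ε / (r + R) = 3.00 / (2.76 + 15.1) = 0.1680 A
P_int = I² r = (0.1680)² × 2.76 = 0.07787 W

0.0779 W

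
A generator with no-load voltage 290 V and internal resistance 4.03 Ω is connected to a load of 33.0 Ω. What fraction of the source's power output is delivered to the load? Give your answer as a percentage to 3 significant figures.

89.1 %

Efficiency is P_load / P_total. With a series r and R sharing the same I, P = I²R for each, so η = R/(R+r).
η = R / (R + r) = 33.0 / (33.0 + 4.03) = 0.8912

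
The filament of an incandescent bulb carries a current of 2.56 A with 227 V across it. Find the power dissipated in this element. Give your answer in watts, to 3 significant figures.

With V and I both given, power follows immediately from P = V I.
P = 227 V × 2.560 A = 581.1 W

581 W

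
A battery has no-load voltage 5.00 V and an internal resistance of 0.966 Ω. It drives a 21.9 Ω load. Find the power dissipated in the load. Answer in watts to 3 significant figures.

1.05 W

Find the circuit current first, then P = I²R for the load (series elements share I).
I = ε / (r + R) = 5.00 / (0.966 + 21.9) = 0.2187 A
P_load = I² R = (0.2187)² × 21.9 = 1.047 W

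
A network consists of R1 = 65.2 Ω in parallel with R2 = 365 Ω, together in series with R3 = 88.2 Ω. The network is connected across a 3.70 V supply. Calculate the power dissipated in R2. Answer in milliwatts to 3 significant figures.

Combine R1 and R2 into their parallel equivalent first, reducing the network to two series resistors.
R_p = (65.2×365)/(65.2+365) = 55.32 Ω
R_total = R_p + 88.2 = 55.32 + 88.2 = 143.5 Ω
I = V / R_total = 3.70 / 143.5 = 0.02578 A
Voltage across the parallel pair: V_p = I × R_p = 0.02578 × 55.32 = 1.426 V
Use P = V²/R for R2 with V = V_p.
P_R2 = (1.426)² / 365 = 0.005572 W

5.57 mW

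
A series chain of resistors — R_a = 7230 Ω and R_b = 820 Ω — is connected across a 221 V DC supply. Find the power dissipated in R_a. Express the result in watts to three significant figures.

Every series element carries the same I. Get I from the total resistance, then P = I² × R_a.
R_total = 7230 + 820 = 8050 Ω
I = V / R_total = 221 / 8050 = 0.02745 A
P_R_a = I² × R_a = (0.02745)² × 7230 = 5.449 W

5.45 W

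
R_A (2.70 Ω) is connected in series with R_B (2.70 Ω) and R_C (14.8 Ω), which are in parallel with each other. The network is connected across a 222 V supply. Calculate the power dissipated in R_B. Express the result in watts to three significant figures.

3830 W

Replace R_B and R_C with their parallel equivalent so the circuit becomes R_A in series with R_p.
R_p = (2.70×14.8)/(2.70+14.8) = 2.283 Ω
R_total = 2.70 + 2.283 = 4.983 Ω
I = V / R_total = 222 / 4.983 = 44.55 A
Voltage across the parallel pair: V_p = I × R_p = 44.55 × 2.283 = 101.7 V
R_B is across V_p, so use P = V²/R for that branch.
P_R_B = (101.7)² / 2.70 = 3832 W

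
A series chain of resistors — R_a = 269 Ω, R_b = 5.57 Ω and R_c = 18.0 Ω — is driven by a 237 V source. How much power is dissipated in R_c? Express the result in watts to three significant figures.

Every series element carries the same I. Get I from the total resistance, then P = I² × R_c.
R_total = 269 + 5.57 + 18.0 = 292.6 Ω
I = V / R_total = 237 / 292.6 = 0.8101 A
P_R_c = I² × R_c = (0.8101)² × 18.0 = 11.81 W

11.8 W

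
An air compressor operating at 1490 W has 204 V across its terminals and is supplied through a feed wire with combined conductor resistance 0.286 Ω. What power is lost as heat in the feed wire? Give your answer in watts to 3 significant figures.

The feed wire is a series resistance carrying the load current; its dissipation is I²R_line.
I = P / V = 1490 / 204 = 7.304 A through the feed wire.
P_line = I² R_line = (7.304)² × 0.286 = 15.26 W

15.3 W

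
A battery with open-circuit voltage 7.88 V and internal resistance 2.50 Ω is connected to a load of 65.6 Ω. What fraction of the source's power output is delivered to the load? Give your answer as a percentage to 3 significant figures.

Both r and R carry the same current, so the power split is just the resistance split: η = R/(R+r).
η = R / (R + r) = 65.6 / (65.6 + 2.50) = 0.9633

96.3 %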